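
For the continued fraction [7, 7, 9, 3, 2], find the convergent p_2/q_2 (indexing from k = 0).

457/64

Using pₖ = aₖpₖ₋₁ + pₖ₋₂, qₖ = aₖqₖ₋₁ + qₖ₋₂ (with p₋₁=1, p₋₂=0, q₋₁=0, q₋₂=1):
  k=0: a=7, p=7, q=1
  k=1: a=7, p=50, q=7
  k=2: a=9, p=457, q=64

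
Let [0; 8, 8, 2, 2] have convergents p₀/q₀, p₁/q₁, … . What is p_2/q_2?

Using pₖ = aₖpₖ₋₁ + pₖ₋₂, qₖ = aₖqₖ₋₁ + qₖ₋₂ (with p₋₁=1, p₋₂=0, q₋₁=0, q₋₂=1):
  k=0: a=0, p=0, q=1
  k=1: a=8, p=1, q=8
  k=2: a=8, p=8, q=65

8/65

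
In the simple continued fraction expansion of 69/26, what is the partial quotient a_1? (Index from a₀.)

69 = 2·26 + 17   →  a_0 = 2
26 = 1·17 + 9   →  a_1 = 1

1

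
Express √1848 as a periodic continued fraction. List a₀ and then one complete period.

[42; 1, 84]

a₀ = ⌊√1848⌋ = 42.
With m₀=0, d₀=1 and mₖ₊₁ = dₖaₖ − mₖ, dₖ₊₁ = (n − mₖ₊₁²)/dₖ, aₖ₊₁ = ⌊(a₀+mₖ₊₁)/dₖ₊₁⌋:
  k=1: m=42, d=84, a=1
  k=2: m=42, d=1, a=84
d=1 and a=2a₀=84 at k=2, so the next step gives (m, d) = (42, 84) again — its k=1 value — and the period has length 2.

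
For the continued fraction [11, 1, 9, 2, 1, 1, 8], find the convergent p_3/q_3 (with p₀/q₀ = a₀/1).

Using pₖ = aₖpₖ₋₁ + pₖ₋₂, qₖ = aₖqₖ₋₁ + qₖ₋₂ (with p₋₁=1, p₋₂=0, q₋₁=0, q₋₂=1):
  k=0: a=11, p=11, q=1
  k=1: a=1, p=12, q=1
  k=2: a=9, p=119, q=10
  k=3: a=2, p=250, q=21

250/21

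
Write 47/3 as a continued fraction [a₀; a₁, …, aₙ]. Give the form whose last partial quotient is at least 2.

47 = 15×3 + 2
3 = 1×2 + 1
2 = 2×1 + 0  (stop)
So 47/3 = [15; 1, 2].

[15; 1, 2]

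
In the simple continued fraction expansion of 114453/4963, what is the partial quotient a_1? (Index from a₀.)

16

114453 = 23·4963 + 304   →  a_0 = 23
4963 = 16·304 + 99   →  a_1 = 16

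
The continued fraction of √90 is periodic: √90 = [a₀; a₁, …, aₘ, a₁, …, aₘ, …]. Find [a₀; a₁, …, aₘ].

a₀ = ⌊√90⌋ = 9.
With m₀=0, d₀=1 and mₖ₊₁ = dₖaₖ − mₖ, dₖ₊₁ = (n − mₖ₊₁²)/dₖ, aₖ₊₁ = ⌊(a₀+mₖ₊₁)/dₖ₊₁⌋:
  k=1: m=9, d=9, a=2
  k=2: m=9, d=1, a=18
d=1 and a=2a₀=18 at k=2, so the next step gives (m, d) = (9, 9) again — its k=1 value — and the period has length 2.

[9; 2, 18]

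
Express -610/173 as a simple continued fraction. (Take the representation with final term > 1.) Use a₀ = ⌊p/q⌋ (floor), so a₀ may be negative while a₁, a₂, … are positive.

-610 = -4·173 + 82
173 = 2·82 + 9
82 = 9·9 + 1
9 = 9·1 + 0  (stop)
So -610/173 = [-4; 2, 9, 9].

[-4; 2, 9, 9]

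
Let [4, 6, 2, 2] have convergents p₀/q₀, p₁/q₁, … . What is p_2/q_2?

Using pₖ = aₖpₖ₋₁ + pₖ₋₂, qₖ = aₖqₖ₋₁ + qₖ₋₂ (with p₋₁=1, p₋₂=0, q₋₁=0, q₋₂=1):
  k=0: a=4, p=4, q=1
  k=1: a=6, p=25, q=6
  k=2: a=2, p=54, q=13

54/13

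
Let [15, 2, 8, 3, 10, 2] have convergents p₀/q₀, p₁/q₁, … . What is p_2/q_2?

263/17

Using pₖ = aₖpₖ₋₁ + pₖ₋₂, qₖ = aₖqₖ₋₁ + qₖ₋₂ (with p₋₁=1, p₋₂=0, q₋₁=0, q₋₂=1):
  k=0: a=15, p=15, q=1
  k=1: a=2, p=31, q=2
  k=2: a=8, p=263, q=17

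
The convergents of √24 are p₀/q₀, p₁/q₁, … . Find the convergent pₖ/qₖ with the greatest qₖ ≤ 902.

4316/881

√24 = [4; 1, 8, …] (period length 2).
Convergents:
  p_0/q_0 = 4/1
  p_1/q_1 = 5/1
  p_2/q_2 = 44/9
  p_3/q_3 = 49/10
  p_4/q_4 = 436/89
  p_5/q_5 = 485/99
  p_6/q_6 = 4316/881
  p_7/q_7 = 4801/980
q_6 = 881 ≤ 902 < 980 = q_7, so the answer is 4316/881.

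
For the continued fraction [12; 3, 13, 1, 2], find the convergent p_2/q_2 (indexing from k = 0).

493/40

Using pₖ = aₖpₖ₋₁ + pₖ₋₂, qₖ = aₖqₖ₋₁ + qₖ₋₂ (with p₋₁=1, p₋₂=0, q₋₁=0, q₋₂=1):
  k=0: a=12, p=12, q=1
  k=1: a=3, p=37, q=3
  k=2: a=13, p=493, q=40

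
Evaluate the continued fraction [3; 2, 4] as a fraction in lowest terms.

31/9

Using pₖ = aₖpₖ₋₁ + pₖ₋₂ and qₖ = aₖqₖ₋₁ + qₖ₋₂:
  k=0: a=3, p=3, q=1
  k=1: a=2, p=7, q=2
  k=2: a=4, p=31, q=9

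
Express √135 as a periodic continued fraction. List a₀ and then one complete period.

[11; 1, 1, 1, 1, 1, 1, 1, 22]

a₀ = ⌊√135⌋ = 11.
With m₀=0, d₀=1 and mₖ₊₁ = dₖaₖ − mₖ, dₖ₊₁ = (n − mₖ₊₁²)/dₖ, aₖ₊₁ = ⌊(a₀+mₖ₊₁)/dₖ₊₁⌋:
  k=1: m=11, d=14, a=1
  k=2: m=3, d=9, a=1
  k=3: m=6, d=11, a=1
  k=4: m=5, d=10, a=1
  k=5: m=5, d=11, a=1
  k=6: m=6, d=9, a=1
  k=7: m=3, d=14, a=1
  k=8: m=11, d=1, a=22
d=1 and a=2a₀=22 at k=8, so the next step gives (m, d) = (11, 14) again — its k=1 value — and the period has length 8.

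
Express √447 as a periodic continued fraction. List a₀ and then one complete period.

[21; 7, 42]

a₀ = ⌊√447⌋ = 21.
With m₀=0, d₀=1 and mₖ₊₁ = dₖaₖ − mₖ, dₖ₊₁ = (n − mₖ₊₁²)/dₖ, aₖ₊₁ = ⌊(a₀+mₖ₊₁)/dₖ₊₁⌋:
  k=1: m=21, d=6, a=7
  k=2: m=21, d=1, a=42
d=1 and a=2a₀=42 at k=2, so the next step gives (m, d) = (21, 6) again — its k=1 value — and the period has length 2.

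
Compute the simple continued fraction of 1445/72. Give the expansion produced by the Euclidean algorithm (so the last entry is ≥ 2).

1445 = 20*72 + 5
72 = 14*5 + 2
5 = 2*2 + 1
2 = 2*1 + 0  (stop)
So 1445/72 = [20; 14, 2, 2].

[20; 14, 2, 2]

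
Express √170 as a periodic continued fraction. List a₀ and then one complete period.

a₀ = ⌊√170⌋ = 13.
With m₀=0, d₀=1 and mₖ₊₁ = dₖaₖ − mₖ, dₖ₊₁ = (n − mₖ₊₁²)/dₖ, aₖ₊₁ = ⌊(a₀+mₖ₊₁)/dₖ₊₁⌋:
  k=1: m=13, d=1, a=26
d=1 and a=2a₀=26 at k=1, so the next step gives (m, d) = (13, 1) again — its k=1 value — and the period has length 1.

[13; 26]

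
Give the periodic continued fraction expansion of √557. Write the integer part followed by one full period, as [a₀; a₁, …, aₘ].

a₀ = ⌊√557⌋ = 23.
With m₀=0, d₀=1 and mₖ₊₁ = dₖaₖ − mₖ, dₖ₊₁ = (n − mₖ₊₁²)/dₖ, aₖ₊₁ = ⌊(a₀+mₖ₊₁)/dₖ₊₁⌋:
  k=1: m=23, d=28, a=1
  k=2: m=5, d=19, a=1
  k=3: m=14, d=19, a=1
  k=4: m=5, d=28, a=1
  k=5: m=23, d=1, a=46
d=1 and a=2a₀=46 at k=5, so the next step gives (m, d) = (23, 28) again — its k=1 value — and the period has length 5.

[23; 1, 1, 1, 1, 46]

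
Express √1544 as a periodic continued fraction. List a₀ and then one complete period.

[39; 3, 2, 2, 9, 2, 2, 3, 78]

a₀ = ⌊√1544⌋ = 39.
With m₀=0, d₀=1 and mₖ₊₁ = dₖaₖ − mₖ, dₖ₊₁ = (n − mₖ₊₁²)/dₖ, aₖ₊₁ = ⌊(a₀+mₖ₊₁)/dₖ₊₁⌋:
  k=1: m=39, d=23, a=3
  k=2: m=30, d=28, a=2
  k=3: m=26, d=31, a=2
  k=4: m=36, d=8, a=9
  k=5: m=36, d=31, a=2
  k=6: m=26, d=28, a=2
  k=7: m=30, d=23, a=3
  k=8: m=39, d=1, a=78
d=1 and a=2a₀=78 at k=8, so the next step gives (m, d) = (39, 23) again — its k=1 value — and the period has length 8.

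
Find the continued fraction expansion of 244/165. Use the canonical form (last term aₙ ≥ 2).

[1; 2, 11, 3, 2]

244 = 1*165 + 79
165 = 2*79 + 7
79 = 11*7 + 2
7 = 3*2 + 1
2 = 2*1 + 0  (stop)
So 244/165 = [1; 2, 11, 3, 2].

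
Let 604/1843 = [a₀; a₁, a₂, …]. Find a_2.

19

604 = 0·1843 + 604   →  a_0 = 0
1843 = 3·604 + 31   →  a_1 = 3
604 = 19·31 + 15   →  a_2 = 19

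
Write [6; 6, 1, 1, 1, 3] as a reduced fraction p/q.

449/73

Using pₖ = aₖpₖ₋₁ + pₖ₋₂ and qₖ = aₖqₖ₋₁ + qₖ₋₂:
  k=0: a=6, p=6, q=1
  k=1: a=6, p=37, q=6
  k=2: a=1, p=43, q=7
  k=3: a=1, p=80, q=13
  k=4: a=1, p=123, q=20
  k=5: a=3, p=449, q=73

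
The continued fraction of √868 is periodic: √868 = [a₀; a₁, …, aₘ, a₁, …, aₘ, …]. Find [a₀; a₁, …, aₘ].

[29; 2, 6, 19, 2, 19, 6, 2, 58]

a₀ = ⌊√868⌋ = 29.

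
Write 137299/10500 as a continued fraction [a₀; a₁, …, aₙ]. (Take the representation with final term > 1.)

[13; 13, 7, 14, 8]

137299 = 13*10500 + 799
10500 = 13*799 + 113
799 = 7*113 + 8
113 = 14*8 + 1
8 = 8*1 + 0  (stop)
So 137299/10500 = [13; 13, 7, 14, 8].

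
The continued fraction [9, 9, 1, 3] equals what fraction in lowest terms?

Fold from the inside: start with 3/1.
  1 + 1/3 = 4/3
  9 + 3/4 = 39/4
  9 + 4/39 = 355/39

355/39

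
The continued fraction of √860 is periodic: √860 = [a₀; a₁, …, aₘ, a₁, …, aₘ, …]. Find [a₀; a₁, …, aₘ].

a₀ = ⌊√860⌋ = 29.
With m₀=0, d₀=1 and mₖ₊₁ = dₖaₖ − mₖ, dₖ₊₁ = (n − mₖ₊₁²)/dₖ, aₖ₊₁ = ⌊(a₀+mₖ₊₁)/dₖ₊₁⌋:
  k=1: m=29, d=19, a=3
  k=2: m=28, d=4, a=14
  k=3: m=28, d=19, a=3
  k=4: m=29, d=1, a=58
d=1 and a=2a₀=58 at k=4, so the next step gives (m, d) = (29, 19) again — its k=1 value — and the period has length 4.

[29; 3, 14, 3, 58]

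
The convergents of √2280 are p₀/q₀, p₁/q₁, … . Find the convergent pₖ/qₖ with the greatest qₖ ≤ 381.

√2280 = [47; 1, 2, 1, 94, …] (period length 4).
Convergents:
  p_0/q_0 = 47/1
  p_1/q_1 = 48/1
  p_2/q_2 = 143/3
  p_3/q_3 = 191/4
  p_4/q_4 = 18097/379
  p_5/q_5 = 18288/383
q_4 = 379 ≤ 381 < 383 = q_5, so the answer is 18097/379.

18097/379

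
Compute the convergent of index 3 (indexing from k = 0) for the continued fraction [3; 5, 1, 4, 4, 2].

Using pₖ = aₖpₖ₋₁ + pₖ₋₂, qₖ = aₖqₖ₋₁ + qₖ₋₂ (with p₋₁=1, p₋₂=0, q₋₁=0, q₋₂=1):
  k=0: a=3, p=3, q=1
  k=1: a=5, p=16, q=5
  k=2: a=1, p=19, q=6
  k=3: a=4, p=92, q=29

92/29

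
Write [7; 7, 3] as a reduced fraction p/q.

157/22

Fold from the inside: start with 3/1.
  7 + 1/3 = 22/3
  7 + 3/22 = 157/22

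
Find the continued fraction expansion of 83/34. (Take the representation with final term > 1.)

83 = 2·34 + 15
34 = 2·15 + 4
15 = 3·4 + 3
4 = 1·3 + 1
3 = 3·1 + 0  (stop)
So 83/34 = [2; 2, 3, 1, 3].

[2; 2, 3, 1, 3]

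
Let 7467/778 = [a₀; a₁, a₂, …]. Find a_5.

7467 = 9·778 + 465   →  a_0 = 9
778 = 1·465 + 313   →  a_1 = 1
465 = 1·313 + 152   →  a_2 = 1
313 = 2·152 + 9   →  a_3 = 2
152 = 16·9 + 8   →  a_4 = 16
9 = 1·8 + 1   →  a_5 = 1

1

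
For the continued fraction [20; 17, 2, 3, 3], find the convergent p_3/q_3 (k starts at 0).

Using pₖ = aₖpₖ₋₁ + pₖ₋₂, qₖ = aₖqₖ₋₁ + qₖ₋₂ (with p₋₁=1, p₋₂=0, q₋₁=0, q₋₂=1):
  k=0: a=20, p=20, q=1
  k=1: a=17, p=341, q=17
  k=2: a=2, p=702, q=35
  k=3: a=3, p=2447, q=122

2447/122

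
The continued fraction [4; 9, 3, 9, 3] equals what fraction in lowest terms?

3331/811

Fold from the inside: start with 3/1.
  9 + 1/3 = 28/3
  3 + 3/28 = 87/28
  9 + 28/87 = 811/87
  4 + 87/811 = 3331/811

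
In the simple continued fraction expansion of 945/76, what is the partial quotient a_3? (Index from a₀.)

3

945 = 12·76 + 33   →  a_0 = 12
76 = 2·33 + 10   →  a_1 = 2
33 = 3·10 + 3   →  a_2 = 3
10 = 3·3 + 1   →  a_3 = 3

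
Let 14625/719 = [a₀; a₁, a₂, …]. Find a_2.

14625 = 20·719 + 245   →  a_0 = 20
719 = 2·245 + 229   →  a_1 = 2
245 = 1·229 + 16   →  a_2 = 1

1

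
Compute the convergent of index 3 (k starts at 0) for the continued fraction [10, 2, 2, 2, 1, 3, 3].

Using pₖ = aₖpₖ₋₁ + pₖ₋₂, qₖ = aₖqₖ₋₁ + qₖ₋₂ (with p₋₁=1, p₋₂=0, q₋₁=0, q₋₂=1):
  k=0: a=10, p=10, q=1
  k=1: a=2, p=21, q=2
  k=2: a=2, p=52, q=5
  k=3: a=2, p=125, q=12

125/12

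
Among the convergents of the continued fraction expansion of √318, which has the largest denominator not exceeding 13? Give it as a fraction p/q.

107/6

√318 = [17; 1, 4, 1, 34, …] (period length 4).
Convergents:
  p_0/q_0 = 17/1
  p_1/q_1 = 18/1
  p_2/q_2 = 89/5
  p_3/q_3 = 107/6
  p_4/q_4 = 3727/209
q_3 = 6 ≤ 13 < 209 = q_4, so the answer is 107/6.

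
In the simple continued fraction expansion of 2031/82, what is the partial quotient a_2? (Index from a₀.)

3

2031 = 24·82 + 63   →  a_0 = 24
82 = 1·63 + 19   →  a_1 = 1
63 = 3·19 + 6   →  a_2 = 3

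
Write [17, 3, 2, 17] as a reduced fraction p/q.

2109/122

Using pₖ = aₖpₖ₋₁ + pₖ₋₂ and qₖ = aₖqₖ₋₁ + qₖ₋₂:
  k=0: a=17, p=17, q=1
  k=1: a=3, p=52, q=3
  k=2: a=2, p=121, q=7
  k=3: a=17, p=2109, q=122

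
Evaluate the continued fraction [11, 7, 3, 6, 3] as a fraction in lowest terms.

Fold from the inside: start with 3/1.
  6 + 1/3 = 19/3
  3 + 3/19 = 60/19
  7 + 19/60 = 439/60
  11 + 60/439 = 4889/439

4889/439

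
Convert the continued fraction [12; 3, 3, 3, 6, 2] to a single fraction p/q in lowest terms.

Fold from the inside: start with 2/1.
  6 + 1/2 = 13/2
  3 + 2/13 = 41/13
  3 + 13/41 = 136/41
  3 + 41/136 = 449/136
  12 + 136/449 = 5524/449

5524/449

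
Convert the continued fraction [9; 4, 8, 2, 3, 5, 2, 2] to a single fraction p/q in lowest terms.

63877/6911

Using pₖ = aₖpₖ₋₁ + pₖ₋₂ and qₖ = aₖqₖ₋₁ + qₖ₋₂:
  k=0: a=9, p=9, q=1
  k=1: a=4, p=37, q=4
  k=2: a=8, p=305, q=33
  k=3: a=2, p=647, q=70
  k=4: a=3, p=2246, q=243
  k=5: a=5, p=11877, q=1285
  k=6: a=2, p=26000, q=2813
  k=7: a=2, p=63877, q=6911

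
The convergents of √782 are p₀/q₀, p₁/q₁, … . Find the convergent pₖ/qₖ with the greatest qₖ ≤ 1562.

43037/1539

√782 = [27; 1, 26, 1, 54, …] (period length 4).
Convergents:
  p_0/q_0 = 27/1
  p_1/q_1 = 28/1
  p_2/q_2 = 755/27
  p_3/q_3 = 783/28
  p_4/q_4 = 43037/1539
  p_5/q_5 = 43820/1567
q_4 = 1539 ≤ 1562 < 1567 = q_5, so the answer is 43037/1539.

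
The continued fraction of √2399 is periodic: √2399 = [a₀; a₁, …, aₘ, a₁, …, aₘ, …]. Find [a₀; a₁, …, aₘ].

[48; 1, 47, 1, 96]

a₀ = ⌊√2399⌋ = 48.
With m₀=0, d₀=1 and mₖ₊₁ = dₖaₖ − mₖ, dₖ₊₁ = (n − mₖ₊₁²)/dₖ, aₖ₊₁ = ⌊(a₀+mₖ₊₁)/dₖ₊₁⌋:
  k=1: m=48, d=95, a=1
  k=2: m=47, d=2, a=47
  k=3: m=47, d=95, a=1
  k=4: m=48, d=1, a=96
d=1 and a=2a₀=96 at k=4, so the next step gives (m, d) = (48, 95) again — its k=1 value — and the period has length 4.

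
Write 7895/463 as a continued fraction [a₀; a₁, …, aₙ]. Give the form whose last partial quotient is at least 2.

[17; 19, 3, 2, 3]

7895 = 17*463 + 24
463 = 19*24 + 7
24 = 3*7 + 3
7 = 2*3 + 1
3 = 3*1 + 0  (stop)
So 7895/463 = [17; 19, 3, 2, 3].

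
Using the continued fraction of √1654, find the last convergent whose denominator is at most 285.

√1654 = [40; 1, 2, 40, 2, 1, 80, …] (period length 6).
Convergents:
  p_0/q_0 = 40/1
  p_1/q_1 = 41/1
  p_2/q_2 = 122/3
  p_3/q_3 = 4921/121
  p_4/q_4 = 9964/245
  p_5/q_5 = 14885/366
q_4 = 245 ≤ 285 < 366 = q_5, so the answer is 9964/245.

9964/245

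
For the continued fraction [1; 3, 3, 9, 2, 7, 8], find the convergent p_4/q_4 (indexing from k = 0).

255/196

Using pₖ = aₖpₖ₋₁ + pₖ₋₂, qₖ = aₖqₖ₋₁ + qₖ₋₂ (with p₋₁=1, p₋₂=0, q₋₁=0, q₋₂=1):
  k=0: a=1, p=1, q=1
  k=1: a=3, p=4, q=3
  k=2: a=3, p=13, q=10
  k=3: a=9, p=121, q=93
  k=4: a=2, p=255, q=196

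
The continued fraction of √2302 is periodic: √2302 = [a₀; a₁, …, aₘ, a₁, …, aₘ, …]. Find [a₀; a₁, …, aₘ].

[47; 1, 46, 1, 94]

a₀ = ⌊√2302⌋ = 47.
With m₀=0, d₀=1 and mₖ₊₁ = dₖaₖ − mₖ, dₖ₊₁ = (n − mₖ₊₁²)/dₖ, aₖ₊₁ = ⌊(a₀+mₖ₊₁)/dₖ₊₁⌋:
  k=1: m=47, d=93, a=1
  k=2: m=46, d=2, a=46
  k=3: m=46, d=93, a=1
  k=4: m=47, d=1, a=94
d=1 and a=2a₀=94 at k=4, so the next step gives (m, d) = (47, 93) again — its k=1 value — and the period has length 4.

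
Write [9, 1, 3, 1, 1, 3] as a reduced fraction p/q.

Fold from the inside: start with 3/1.
  1 + 1/3 = 4/3
  1 + 3/4 = 7/4
  3 + 4/7 = 25/7
  1 + 7/25 = 32/25
  9 + 25/32 = 313/32

313/32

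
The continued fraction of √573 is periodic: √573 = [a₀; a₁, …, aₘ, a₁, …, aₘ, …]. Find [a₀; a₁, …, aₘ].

[23; 1, 14, 1, 46]

a₀ = ⌊√573⌋ = 23.
With m₀=0, d₀=1 and mₖ₊₁ = dₖaₖ − mₖ, dₖ₊₁ = (n − mₖ₊₁²)/dₖ, aₖ₊₁ = ⌊(a₀+mₖ₊₁)/dₖ₊₁⌋:
  k=1: m=23, d=44, a=1
  k=2: m=21, d=3, a=14
  k=3: m=21, d=44, a=1
  k=4: m=23, d=1, a=46
d=1 and a=2a₀=46 at k=4, so the next step gives (m, d) = (23, 44) again — its k=1 value — and the period has length 4.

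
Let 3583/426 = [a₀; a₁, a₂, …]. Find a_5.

3

3583 = 8·426 + 175   →  a_0 = 8
426 = 2·175 + 76   →  a_1 = 2
175 = 2·76 + 23   →  a_2 = 2
76 = 3·23 + 7   →  a_3 = 3
23 = 3·7 + 2   →  a_4 = 3
7 = 3·2 + 1   →  a_5 = 3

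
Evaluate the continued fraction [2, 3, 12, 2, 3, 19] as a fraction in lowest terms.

12016/5169

Using pₖ = aₖpₖ₋₁ + pₖ₋₂ and qₖ = aₖqₖ₋₁ + qₖ₋₂:
  k=0: a=2, p=2, q=1
  k=1: a=3, p=7, q=3
  k=2: a=12, p=86, q=37
  k=3: a=2, p=179, q=77
  k=4: a=3, p=623, q=268
  k=5: a=19, p=12016, q=5169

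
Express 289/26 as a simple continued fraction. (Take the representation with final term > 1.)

[11; 8, 1, 2]

289 = 11*26 + 3
26 = 8*3 + 2
3 = 1*2 + 1
2 = 2*1 + 0  (stop)
So 289/26 = [11; 8, 1, 2].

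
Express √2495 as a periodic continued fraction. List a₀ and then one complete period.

a₀ = ⌊√2495⌋ = 49.
With m₀=0, d₀=1 and mₖ₊₁ = dₖaₖ − mₖ, dₖ₊₁ = (n − mₖ₊₁²)/dₖ, aₖ₊₁ = ⌊(a₀+mₖ₊₁)/dₖ₊₁⌋:
  k=1: m=49, d=94, a=1
  k=2: m=45, d=5, a=18
  k=3: m=45, d=94, a=1
  k=4: m=49, d=1, a=98
d=1 and a=2a₀=98 at k=4, so the next step gives (m, d) = (49, 94) again — its k=1 value — and the period has length 4.

[49; 1, 18, 1, 98]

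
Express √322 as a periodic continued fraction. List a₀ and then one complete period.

a₀ = ⌊√322⌋ = 17.
With m₀=0, d₀=1 and mₖ₊₁ = dₖaₖ − mₖ, dₖ₊₁ = (n − mₖ₊₁²)/dₖ, aₖ₊₁ = ⌊(a₀+mₖ₊₁)/dₖ₊₁⌋:
  k=1: m=17, d=33, a=1
  k=2: m=16, d=2, a=16
  k=3: m=16, d=33, a=1
  k=4: m=17, d=1, a=34
d=1 and a=2a₀=34 at k=4, so the next step gives (m, d) = (17, 33) again — its k=1 value — and the period has length 4.

[17; 1, 16, 1, 34]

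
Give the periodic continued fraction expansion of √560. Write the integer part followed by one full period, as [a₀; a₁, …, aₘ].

a₀ = ⌊√560⌋ = 23.
With m₀=0, d₀=1 and mₖ₊₁ = dₖaₖ − mₖ, dₖ₊₁ = (n − mₖ₊₁²)/dₖ, aₖ₊₁ = ⌊(a₀+mₖ₊₁)/dₖ₊₁⌋:
  k=1: m=23, d=31, a=1
  k=2: m=8, d=16, a=1
  k=3: m=8, d=31, a=1
  k=4: m=23, d=1, a=46
d=1 and a=2a₀=46 at k=4, so the next step gives (m, d) = (23, 31) again — its k=1 value — and the period has length 4.

[23; 1, 1, 1, 46]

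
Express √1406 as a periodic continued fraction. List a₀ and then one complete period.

[37; 2, 74]

a₀ = ⌊√1406⌋ = 37.
With m₀=0, d₀=1 and mₖ₊₁ = dₖaₖ − mₖ, dₖ₊₁ = (n − mₖ₊₁²)/dₖ, aₖ₊₁ = ⌊(a₀+mₖ₊₁)/dₖ₊₁⌋:
  k=1: m=37, d=37, a=2
  k=2: m=37, d=1, a=74
d=1 and a=2a₀=74 at k=2, so the next step gives (m, d) = (37, 37) again — its k=1 value — and the period has length 2.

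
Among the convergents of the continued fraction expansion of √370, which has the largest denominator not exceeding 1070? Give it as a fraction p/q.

√370 = [19; 4, 4, 38, …] (period length 3).
Convergents:
  p_0/q_0 = 19/1
  p_1/q_1 = 77/4
  p_2/q_2 = 327/17
  p_3/q_3 = 12503/650
  p_4/q_4 = 50339/2617
q_3 = 650 ≤ 1070 < 2617 = q_4, so the answer is 12503/650.

12503/650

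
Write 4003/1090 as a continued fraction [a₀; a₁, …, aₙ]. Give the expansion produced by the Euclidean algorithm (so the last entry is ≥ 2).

[3; 1, 2, 18, 1, 3, 1, 3]

4003 = 3·1090 + 733
1090 = 1·733 + 357
733 = 2·357 + 19
357 = 18·19 + 15
19 = 1·15 + 4
15 = 3·4 + 3
4 = 1·3 + 1
3 = 3·1 + 0  (stop)
So 4003/1090 = [3; 1, 2, 18, 1, 3, 1, 3].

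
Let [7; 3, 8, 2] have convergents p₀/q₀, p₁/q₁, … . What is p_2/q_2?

Using pₖ = aₖpₖ₋₁ + pₖ₋₂, qₖ = aₖqₖ₋₁ + qₖ₋₂ (with p₋₁=1, p₋₂=0, q₋₁=0, q₋₂=1):
  k=0: a=7, p=7, q=1
  k=1: a=3, p=22, q=3
  k=2: a=8, p=183, q=25

183/25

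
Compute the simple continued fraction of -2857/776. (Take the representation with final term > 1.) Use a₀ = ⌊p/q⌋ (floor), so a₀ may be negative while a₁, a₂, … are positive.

-2857 = -4*776 + 247
776 = 3*247 + 35
247 = 7*35 + 2
35 = 17*2 + 1
2 = 2*1 + 0  (stop)
So -2857/776 = [-4; 3, 7, 17, 2].

[-4; 3, 7, 17, 2]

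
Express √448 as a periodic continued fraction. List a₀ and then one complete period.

a₀ = ⌊√448⌋ = 21.

[21; 6, 42]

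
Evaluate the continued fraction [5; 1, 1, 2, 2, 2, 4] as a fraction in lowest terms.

Fold from the inside: start with 4/1.
  2 + 1/4 = 9/4
  2 + 4/9 = 22/9
  2 + 9/22 = 53/22
  1 + 22/53 = 75/53
  1 + 53/75 = 128/75
  5 + 75/128 = 715/128

715/128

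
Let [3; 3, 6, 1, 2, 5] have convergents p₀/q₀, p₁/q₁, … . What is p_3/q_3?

73/22

Using pₖ = aₖpₖ₋₁ + pₖ₋₂, qₖ = aₖqₖ₋₁ + qₖ₋₂ (with p₋₁=1, p₋₂=0, q₋₁=0, q₋₂=1):
  k=0: a=3, p=3, q=1
  k=1: a=3, p=10, q=3
  k=2: a=6, p=63, q=19
  k=3: a=1, p=73, q=22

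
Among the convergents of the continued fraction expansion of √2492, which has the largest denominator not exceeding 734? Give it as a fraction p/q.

30551/612

√2492 = [49; 1, 11, 2, 24, 2, 11, 1, 98, …] (period length 8).
Convergents:
  p_0/q_0 = 49/1
  p_1/q_1 = 50/1
  p_2/q_2 = 599/12
  p_3/q_3 = 1248/25
  p_4/q_4 = 30551/612
  p_5/q_5 = 62350/1249
q_4 = 612 ≤ 734 < 1249 = q_5, so the answer is 30551/612.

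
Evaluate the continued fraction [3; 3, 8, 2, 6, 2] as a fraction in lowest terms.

Using pₖ = aₖpₖ₋₁ + pₖ₋₂ and qₖ = aₖqₖ₋₁ + qₖ₋₂:
  k=0: a=3, p=3, q=1
  k=1: a=3, p=10, q=3
  k=2: a=8, p=83, q=25
  k=3: a=2, p=176, q=53
  k=4: a=6, p=1139, q=343
  k=5: a=2, p=2454, q=739

2454/739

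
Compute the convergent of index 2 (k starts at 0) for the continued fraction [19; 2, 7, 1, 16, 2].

292/15

Using pₖ = aₖpₖ₋₁ + pₖ₋₂, qₖ = aₖqₖ₋₁ + qₖ₋₂ (with p₋₁=1, p₋₂=0, q₋₁=0, q₋₂=1):
  k=0: a=19, p=19, q=1
  k=1: a=2, p=39, q=2
  k=2: a=7, p=292, q=15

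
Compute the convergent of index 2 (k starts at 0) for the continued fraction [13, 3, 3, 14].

133/10

Using pₖ = aₖpₖ₋₁ + pₖ₋₂, qₖ = aₖqₖ₋₁ + qₖ₋₂ (with p₋₁=1, p₋₂=0, q₋₁=0, q₋₂=1):
  k=0: a=13, p=13, q=1
  k=1: a=3, p=40, q=3
  k=2: a=3, p=133, q=10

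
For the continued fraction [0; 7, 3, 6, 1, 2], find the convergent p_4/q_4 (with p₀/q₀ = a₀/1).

Using pₖ = aₖpₖ₋₁ + pₖ₋₂, qₖ = aₖqₖ₋₁ + qₖ₋₂ (with p₋₁=1, p₋₂=0, q₋₁=0, q₋₂=1):
  k=0: a=0, p=0, q=1
  k=1: a=7, p=1, q=7
  k=2: a=3, p=3, q=22
  k=3: a=6, p=19, q=139
  k=4: a=1, p=22, q=161

22/161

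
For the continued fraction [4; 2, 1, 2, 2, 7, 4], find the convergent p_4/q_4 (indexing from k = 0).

Using pₖ = aₖpₖ₋₁ + pₖ₋₂, qₖ = aₖqₖ₋₁ + qₖ₋₂ (with p₋₁=1, p₋₂=0, q₋₁=0, q₋₂=1):
  k=0: a=4, p=4, q=1
  k=1: a=2, p=9, q=2
  k=2: a=1, p=13, q=3
  k=3: a=2, p=35, q=8
  k=4: a=2, p=83, q=19

83/19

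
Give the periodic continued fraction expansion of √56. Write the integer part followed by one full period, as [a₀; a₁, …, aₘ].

[7; 2, 14]

a₀ = ⌊√56⌋ = 7.
With m₀=0, d₀=1 and mₖ₊₁ = dₖaₖ − mₖ, dₖ₊₁ = (n − mₖ₊₁²)/dₖ, aₖ₊₁ = ⌊(a₀+mₖ₊₁)/dₖ₊₁⌋:
  k=1: m=7, d=7, a=2
  k=2: m=7, d=1, a=14
d=1 and a=2a₀=14 at k=2, so the next step gives (m, d) = (7, 7) again — its k=1 value — and the period has length 2.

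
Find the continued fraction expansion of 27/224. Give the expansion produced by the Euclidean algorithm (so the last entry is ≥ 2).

27 = 0*224 + 27
224 = 8*27 + 8
27 = 3*8 + 3
8 = 2*3 + 2
3 = 1*2 + 1
2 = 2*1 + 0  (stop)
So 27/224 = [0; 8, 3, 2, 1, 2].

[0; 8, 3, 2, 1, 2]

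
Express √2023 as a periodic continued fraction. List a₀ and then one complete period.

[44; 1, 43, 1, 88]

a₀ = ⌊√2023⌋ = 44.
With m₀=0, d₀=1 and mₖ₊₁ = dₖaₖ − mₖ, dₖ₊₁ = (n − mₖ₊₁²)/dₖ, aₖ₊₁ = ⌊(a₀+mₖ₊₁)/dₖ₊₁⌋:
  k=1: m=44, d=87, a=1
  k=2: m=43, d=2, a=43
  k=3: m=43, d=87, a=1
  k=4: m=44, d=1, a=88
d=1 and a=2a₀=88 at k=4, so the next step gives (m, d) = (44, 87) again — its k=1 value — and the period has length 4.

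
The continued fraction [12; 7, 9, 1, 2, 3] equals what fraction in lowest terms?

8365/689

Using pₖ = aₖpₖ₋₁ + pₖ₋₂ and qₖ = aₖqₖ₋₁ + qₖ₋₂:
  k=0: a=12, p=12, q=1
  k=1: a=7, p=85, q=7
  k=2: a=9, p=777, q=64
  k=3: a=1, p=862, q=71
  k=4: a=2, p=2501, q=206
  k=5: a=3, p=8365, q=689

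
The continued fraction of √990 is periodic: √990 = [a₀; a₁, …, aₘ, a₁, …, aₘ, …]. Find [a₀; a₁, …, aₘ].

[31; 2, 6, 2, 62]

a₀ = ⌊√990⌋ = 31.
With m₀=0, d₀=1 and mₖ₊₁ = dₖaₖ − mₖ, dₖ₊₁ = (n − mₖ₊₁²)/dₖ, aₖ₊₁ = ⌊(a₀+mₖ₊₁)/dₖ₊₁⌋:
  k=1: m=31, d=29, a=2
  k=2: m=27, d=9, a=6
  k=3: m=27, d=29, a=2
  k=4: m=31, d=1, a=62
d=1 and a=2a₀=62 at k=4, so the next step gives (m, d) = (31, 29) again — its k=1 value — and the period has length 4.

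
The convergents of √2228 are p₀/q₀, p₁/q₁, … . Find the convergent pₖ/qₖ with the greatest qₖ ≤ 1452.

√2228 = [47; 4, 1, 22, 1, 4, 94, …] (period length 6).
Convergents:
  p_0/q_0 = 47/1
  p_1/q_1 = 189/4
  p_2/q_2 = 236/5
  p_3/q_3 = 5381/114
  p_4/q_4 = 5617/119
  p_5/q_5 = 27849/590
  p_6/q_6 = 2623423/55579
q_5 = 590 ≤ 1452 < 55579 = q_6, so the answer is 27849/590.

27849/590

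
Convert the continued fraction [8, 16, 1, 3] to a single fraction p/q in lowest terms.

Using pₖ = aₖpₖ₋₁ + pₖ₋₂ and qₖ = aₖqₖ₋₁ + qₖ₋₂:
  k=0: a=8, p=8, q=1
  k=1: a=16, p=129, q=16
  k=2: a=1, p=137, q=17
  k=3: a=3, p=540, q=67

540/67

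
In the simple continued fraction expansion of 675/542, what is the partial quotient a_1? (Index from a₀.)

675 = 1·542 + 133   →  a_0 = 1
542 = 4·133 + 10   →  a_1 = 4

4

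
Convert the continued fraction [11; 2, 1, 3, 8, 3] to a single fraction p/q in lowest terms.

3227/284

Fold from the inside: start with 3/1.
  8 + 1/3 = 25/3
  3 + 3/25 = 78/25
  1 + 25/78 = 103/78
  2 + 78/103 = 284/103
  11 + 103/284 = 3227/284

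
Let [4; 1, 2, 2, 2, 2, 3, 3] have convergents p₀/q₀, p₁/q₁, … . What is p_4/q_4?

Using pₖ = aₖpₖ₋₁ + pₖ₋₂, qₖ = aₖqₖ₋₁ + qₖ₋₂ (with p₋₁=1, p₋₂=0, q₋₁=0, q₋₂=1):
  k=0: a=4, p=4, q=1
  k=1: a=1, p=5, q=1
  k=2: a=2, p=14, q=3
  k=3: a=2, p=33, q=7
  k=4: a=2, p=80, q=17

80/17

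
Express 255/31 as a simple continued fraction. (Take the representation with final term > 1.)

[8; 4, 2, 3]

255 = 8*31 + 7
31 = 4*7 + 3
7 = 2*3 + 1
3 = 3*1 + 0  (stop)
So 255/31 = [8; 4, 2, 3].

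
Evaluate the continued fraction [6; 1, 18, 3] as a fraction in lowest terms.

Fold from the inside: start with 3/1.
  18 + 1/3 = 55/3
  1 + 3/55 = 58/55
  6 + 55/58 = 403/58

403/58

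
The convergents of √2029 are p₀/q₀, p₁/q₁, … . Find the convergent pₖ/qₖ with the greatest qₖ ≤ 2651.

45630/1013

√2029 = [45; 22, 1, 1, 22, 90, …] (period length 5).
Convergents:
  p_0/q_0 = 45/1
  p_1/q_1 = 991/22
  p_2/q_2 = 1036/23
  p_3/q_3 = 2027/45
  p_4/q_4 = 45630/1013
  p_5/q_5 = 4108727/91215
q_4 = 1013 ≤ 2651 < 91215 = q_5, so the answer is 45630/1013.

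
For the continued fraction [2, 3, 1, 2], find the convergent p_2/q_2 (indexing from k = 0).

9/4

Using pₖ = aₖpₖ₋₁ + pₖ₋₂, qₖ = aₖqₖ₋₁ + qₖ₋₂ (with p₋₁=1, p₋₂=0, q₋₁=0, q₋₂=1):
  k=0: a=2, p=2, q=1
  k=1: a=3, p=7, q=3
  k=2: a=1, p=9, q=4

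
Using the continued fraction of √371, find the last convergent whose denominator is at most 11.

77/4

√371 = [19; 3, 1, 4, 1, 3, 38, …] (period length 6).
Convergents:
  p_0/q_0 = 19/1
  p_1/q_1 = 58/3
  p_2/q_2 = 77/4
  p_3/q_3 = 366/19
q_2 = 4 ≤ 11 < 19 = q_3, so the answer is 77/4.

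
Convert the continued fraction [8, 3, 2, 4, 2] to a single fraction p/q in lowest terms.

572/69

Using pₖ = aₖpₖ₋₁ + pₖ₋₂ and qₖ = aₖqₖ₋₁ + qₖ₋₂:
  k=0: a=8, p=8, q=1
  k=1: a=3, p=25, q=3
  k=2: a=2, p=58, q=7
  k=3: a=4, p=257, q=31
  k=4: a=2, p=572, q=69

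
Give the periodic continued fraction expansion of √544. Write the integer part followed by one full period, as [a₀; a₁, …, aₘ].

a₀ = ⌊√544⌋ = 23.
With m₀=0, d₀=1 and mₖ₊₁ = dₖaₖ − mₖ, dₖ₊₁ = (n − mₖ₊₁²)/dₖ, aₖ₊₁ = ⌊(a₀+mₖ₊₁)/dₖ₊₁⌋:
  k=1: m=23, d=15, a=3
  k=2: m=22, d=4, a=11
  k=3: m=22, d=15, a=3
  k=4: m=23, d=1, a=46
d=1 and a=2a₀=46 at k=4, so the next step gives (m, d) = (23, 15) again — its k=1 value — and the period has length 4.

[23; 3, 11, 3, 46]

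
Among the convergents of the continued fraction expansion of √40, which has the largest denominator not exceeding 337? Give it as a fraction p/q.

721/114

√40 = [6; 3, 12, …] (period length 2).
Convergents:
  p_0/q_0 = 6/1
  p_1/q_1 = 19/3
  p_2/q_2 = 234/37
  p_3/q_3 = 721/114
  p_4/q_4 = 8886/1405
q_3 = 114 ≤ 337 < 1405 = q_4, so the answer is 721/114.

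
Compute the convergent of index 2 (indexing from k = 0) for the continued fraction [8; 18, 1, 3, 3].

153/19

Using pₖ = aₖpₖ₋₁ + pₖ₋₂, qₖ = aₖqₖ₋₁ + qₖ₋₂ (with p₋₁=1, p₋₂=0, q₋₁=0, q₋₂=1):
  k=0: a=8, p=8, q=1
  k=1: a=18, p=145, q=18
  k=2: a=1, p=153, q=19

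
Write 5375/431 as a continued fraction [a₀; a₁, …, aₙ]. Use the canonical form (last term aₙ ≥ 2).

5375 = 12×431 + 203
431 = 2×203 + 25
203 = 8×25 + 3
25 = 8×3 + 1
3 = 3×1 + 0  (stop)
So 5375/431 = [12; 2, 8, 8, 3].

[12; 2, 8, 8, 3]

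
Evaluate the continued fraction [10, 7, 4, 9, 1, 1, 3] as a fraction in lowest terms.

Using pₖ = aₖpₖ₋₁ + pₖ₋₂ and qₖ = aₖqₖ₋₁ + qₖ₋₂:
  k=0: a=10, p=10, q=1
  k=1: a=7, p=71, q=7
  k=2: a=4, p=294, q=29
  k=3: a=9, p=2717, q=268
  k=4: a=1, p=3011, q=297
  k=5: a=1, p=5728, q=565
  k=6: a=3, p=20195, q=1992

20195/1992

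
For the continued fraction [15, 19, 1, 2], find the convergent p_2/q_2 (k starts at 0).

301/20

Using pₖ = aₖpₖ₋₁ + pₖ₋₂, qₖ = aₖqₖ₋₁ + qₖ₋₂ (with p₋₁=1, p₋₂=0, q₋₁=0, q₋₂=1):
  k=0: a=15, p=15, q=1
  k=1: a=19, p=286, q=19
  k=2: a=1, p=301, q=20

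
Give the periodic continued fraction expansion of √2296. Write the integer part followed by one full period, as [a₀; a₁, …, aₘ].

a₀ = ⌊√2296⌋ = 47.
With m₀=0, d₀=1 and mₖ₊₁ = dₖaₖ − mₖ, dₖ₊₁ = (n − mₖ₊₁²)/dₖ, aₖ₊₁ = ⌊(a₀+mₖ₊₁)/dₖ₊₁⌋:
  k=1: m=47, d=87, a=1
  k=2: m=40, d=8, a=10
  k=3: m=40, d=87, a=1
  k=4: m=47, d=1, a=94
d=1 and a=2a₀=94 at k=4, so the next step gives (m, d) = (47, 87) again — its k=1 value — and the period has length 4.

[47; 1, 10, 1, 94]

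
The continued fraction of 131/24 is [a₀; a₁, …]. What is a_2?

5

131 = 5·24 + 11   →  a_0 = 5
24 = 2·11 + 2   →  a_1 = 2
11 = 5·2 + 1   →  a_2 = 5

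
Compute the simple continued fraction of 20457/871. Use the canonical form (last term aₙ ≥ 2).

[23; 2, 18, 2, 3, 3]

20457 = 23*871 + 424
871 = 2*424 + 23
424 = 18*23 + 10
23 = 2*10 + 3
10 = 3*3 + 1
3 = 3*1 + 0  (stop)
So 20457/871 = [23; 2, 18, 2, 3, 3].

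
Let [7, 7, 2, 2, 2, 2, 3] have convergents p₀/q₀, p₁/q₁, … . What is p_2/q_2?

Using pₖ = aₖpₖ₋₁ + pₖ₋₂, qₖ = aₖqₖ₋₁ + qₖ₋₂ (with p₋₁=1, p₋₂=0, q₋₁=0, q₋₂=1):
  k=0: a=7, p=7, q=1
  k=1: a=7, p=50, q=7
  k=2: a=2, p=107, q=15

107/15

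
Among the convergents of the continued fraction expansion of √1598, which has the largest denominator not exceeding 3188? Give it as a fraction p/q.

126281/3159

√1598 = [39; 1, 38, 1, 78, …] (period length 4).
Convergents:
  p_0/q_0 = 39/1
  p_1/q_1 = 40/1
  p_2/q_2 = 1559/39
  p_3/q_3 = 1599/40
  p_4/q_4 = 126281/3159
  p_5/q_5 = 127880/3199
q_4 = 3159 ≤ 3188 < 3199 = q_5, so the answer is 126281/3159.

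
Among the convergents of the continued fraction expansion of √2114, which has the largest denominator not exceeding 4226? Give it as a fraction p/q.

√2114 = [45; 1, 44, 1, 90, …] (period length 4).
Convergents:
  p_0/q_0 = 45/1
  p_1/q_1 = 46/1
  p_2/q_2 = 2069/45
  p_3/q_3 = 2115/46
  p_4/q_4 = 192419/4185
  p_5/q_5 = 194534/4231
q_4 = 4185 ≤ 4226 < 4231 = q_5, so the answer is 192419/4185.

192419/4185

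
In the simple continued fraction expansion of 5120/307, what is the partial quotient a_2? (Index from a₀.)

2

5120 = 16·307 + 208   →  a_0 = 16
307 = 1·208 + 99   →  a_1 = 1
208 = 2·99 + 10   →  a_2 = 2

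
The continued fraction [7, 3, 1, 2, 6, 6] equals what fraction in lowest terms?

Fold from the inside: start with 6/1.
  6 + 1/6 = 37/6
  2 + 6/37 = 80/37
  1 + 37/80 = 117/80
  3 + 80/117 = 431/117
  7 + 117/431 = 3134/431

3134/431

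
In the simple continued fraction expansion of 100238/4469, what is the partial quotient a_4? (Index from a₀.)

16

100238 = 22·4469 + 1920   →  a_0 = 22
4469 = 2·1920 + 629   →  a_1 = 2
1920 = 3·629 + 33   →  a_2 = 3
629 = 19·33 + 2   →  a_3 = 19
33 = 16·2 + 1   →  a_4 = 16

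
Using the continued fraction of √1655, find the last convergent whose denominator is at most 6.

√1655 = [40; 1, 2, 7, 16, 7, 2, 1, 80, …] (period length 8).
Convergents:
  p_0/q_0 = 40/1
  p_1/q_1 = 41/1
  p_2/q_2 = 122/3
  p_3/q_3 = 895/22
q_2 = 3 ≤ 6 < 22 = q_3, so the answer is 122/3.

122/3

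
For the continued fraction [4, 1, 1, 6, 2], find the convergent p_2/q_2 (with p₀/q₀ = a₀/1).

Using pₖ = aₖpₖ₋₁ + pₖ₋₂, qₖ = aₖqₖ₋₁ + qₖ₋₂ (with p₋₁=1, p₋₂=0, q₋₁=0, q₋₂=1):
  k=0: a=4, p=4, q=1
  k=1: a=1, p=5, q=1
  k=2: a=1, p=9, q=2

9/2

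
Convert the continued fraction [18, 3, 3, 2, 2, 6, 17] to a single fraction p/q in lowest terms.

Fold from the inside: start with 17/1.
  6 + 1/17 = 103/17
  2 + 17/103 = 223/103
  2 + 103/223 = 549/223
  3 + 223/549 = 1870/549
  3 + 549/1870 = 6159/1870
  18 + 1870/6159 = 112732/6159

112732/6159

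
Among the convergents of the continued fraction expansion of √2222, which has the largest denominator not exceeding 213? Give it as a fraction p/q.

9899/210

√2222 = [47; 7, 4, 7, 94, …] (period length 4).
Convergents:
  p_0/q_0 = 47/1
  p_1/q_1 = 330/7
  p_2/q_2 = 1367/29
  p_3/q_3 = 9899/210
  p_4/q_4 = 931873/19769
q_3 = 210 ≤ 213 < 19769 = q_4, so the answer is 9899/210.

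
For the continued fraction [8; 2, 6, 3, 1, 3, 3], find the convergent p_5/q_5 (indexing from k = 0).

Using pₖ = aₖpₖ₋₁ + pₖ₋₂, qₖ = aₖqₖ₋₁ + qₖ₋₂ (with p₋₁=1, p₋₂=0, q₋₁=0, q₋₂=1):
  k=0: a=8, p=8, q=1
  k=1: a=2, p=17, q=2
  k=2: a=6, p=110, q=13
  k=3: a=3, p=347, q=41
  k=4: a=1, p=457, q=54
  k=5: a=3, p=1718, q=203

1718/203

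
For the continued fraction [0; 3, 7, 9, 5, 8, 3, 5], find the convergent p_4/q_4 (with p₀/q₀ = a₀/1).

Using pₖ = aₖpₖ₋₁ + pₖ₋₂, qₖ = aₖqₖ₋₁ + qₖ₋₂ (with p₋₁=1, p₋₂=0, q₋₁=0, q₋₂=1):
  k=0: a=0, p=0, q=1
  k=1: a=3, p=1, q=3
  k=2: a=7, p=7, q=22
  k=3: a=9, p=64, q=201
  k=4: a=5, p=327, q=1027

327/1027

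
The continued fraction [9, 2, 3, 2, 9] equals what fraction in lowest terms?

1425/151

Using pₖ = aₖpₖ₋₁ + pₖ₋₂ and qₖ = aₖqₖ₋₁ + qₖ₋₂:
  k=0: a=9, p=9, q=1
  k=1: a=2, p=19, q=2
  k=2: a=3, p=66, q=7
  k=3: a=2, p=151, q=16
  k=4: a=9, p=1425, q=151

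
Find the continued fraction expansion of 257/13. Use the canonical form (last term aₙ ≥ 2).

[19; 1, 3, 3]

257 = 19*13 + 10
13 = 1*10 + 3
10 = 3*3 + 1
3 = 3*1 + 0  (stop)
So 257/13 = [19; 1, 3, 3].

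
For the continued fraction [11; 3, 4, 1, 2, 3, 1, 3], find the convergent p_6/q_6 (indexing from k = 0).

2217/196

Using pₖ = aₖpₖ₋₁ + pₖ₋₂, qₖ = aₖqₖ₋₁ + qₖ₋₂ (with p₋₁=1, p₋₂=0, q₋₁=0, q₋₂=1):
  k=0: a=11, p=11, q=1
  k=1: a=3, p=34, q=3
  k=2: a=4, p=147, q=13
  k=3: a=1, p=181, q=16
  k=4: a=2, p=509, q=45
  k=5: a=3, p=1708, q=151
  k=6: a=1, p=2217, q=196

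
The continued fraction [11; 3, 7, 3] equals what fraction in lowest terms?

Fold from the inside: start with 3/1.
  7 + 1/3 = 22/3
  3 + 3/22 = 69/22
  11 + 22/69 = 781/69

781/69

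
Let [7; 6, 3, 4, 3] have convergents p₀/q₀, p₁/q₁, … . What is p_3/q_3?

Using pₖ = aₖpₖ₋₁ + pₖ₋₂, qₖ = aₖqₖ₋₁ + qₖ₋₂ (with p₋₁=1, p₋₂=0, q₋₁=0, q₋₂=1):
  k=0: a=7, p=7, q=1
  k=1: a=6, p=43, q=6
  k=2: a=3, p=136, q=19
  k=3: a=4, p=587, q=82

587/82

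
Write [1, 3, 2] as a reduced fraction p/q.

9/7

Using pₖ = aₖpₖ₋₁ + pₖ₋₂ and qₖ = aₖqₖ₋₁ + qₖ₋₂:
  k=0: a=1, p=1, q=1
  k=1: a=3, p=4, q=3
  k=2: a=2, p=9, q=7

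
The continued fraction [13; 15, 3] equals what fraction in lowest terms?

601/46

Fold from the inside: start with 3/1.
  15 + 1/3 = 46/3
  13 + 3/46 = 601/46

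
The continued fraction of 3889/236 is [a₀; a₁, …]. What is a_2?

11

3889 = 16·236 + 113   →  a_0 = 16
236 = 2·113 + 10   →  a_1 = 2
113 = 11·10 + 3   →  a_2 = 11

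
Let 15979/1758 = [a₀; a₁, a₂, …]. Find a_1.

15979 = 9·1758 + 157   →  a_0 = 9
1758 = 11·157 + 31   →  a_1 = 11

11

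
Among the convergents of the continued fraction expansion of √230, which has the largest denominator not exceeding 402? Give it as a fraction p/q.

√230 = [15; 6, 30, …] (period length 2).
Convergents:
  p_0/q_0 = 15/1
  p_1/q_1 = 91/6
  p_2/q_2 = 2745/181
  p_3/q_3 = 16561/1092
q_2 = 181 ≤ 402 < 1092 = q_3, so the answer is 2745/181.

2745/181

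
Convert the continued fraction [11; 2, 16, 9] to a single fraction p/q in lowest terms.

Using pₖ = aₖpₖ₋₁ + pₖ₋₂ and qₖ = aₖqₖ₋₁ + qₖ₋₂:
  k=0: a=11, p=11, q=1
  k=1: a=2, p=23, q=2
  k=2: a=16, p=379, q=33
  k=3: a=9, p=3434, q=299

3434/299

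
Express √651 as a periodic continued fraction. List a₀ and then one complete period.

[25; 1, 1, 16, 1, 1, 50]

a₀ = ⌊√651⌋ = 25.
With m₀=0, d₀=1 and mₖ₊₁ = dₖaₖ − mₖ, dₖ₊₁ = (n − mₖ₊₁²)/dₖ, aₖ₊₁ = ⌊(a₀+mₖ₊₁)/dₖ₊₁⌋:
  k=1: m=25, d=26, a=1
  k=2: m=1, d=25, a=1
  k=3: m=24, d=3, a=16
  k=4: m=24, d=25, a=1
  k=5: m=1, d=26, a=1
  k=6: m=25, d=1, a=50
d=1 and a=2a₀=50 at k=6, so the next step gives (m, d) = (25, 26) again — its k=1 value — and the period has length 6.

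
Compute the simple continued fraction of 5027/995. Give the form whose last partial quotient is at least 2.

5027 = 5·995 + 52
995 = 19·52 + 7
52 = 7·7 + 3
7 = 2·3 + 1
3 = 3·1 + 0  (stop)
So 5027/995 = [5; 19, 7, 2, 3].

[5; 19, 7, 2, 3]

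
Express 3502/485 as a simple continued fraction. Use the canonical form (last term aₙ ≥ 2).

[7; 4, 1, 1, 7, 7]

3502 = 7×485 + 107
485 = 4×107 + 57
107 = 1×57 + 50
57 = 1×50 + 7
50 = 7×7 + 1
7 = 7×1 + 0  (stop)
So 3502/485 = [7; 4, 1, 1, 7, 7].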